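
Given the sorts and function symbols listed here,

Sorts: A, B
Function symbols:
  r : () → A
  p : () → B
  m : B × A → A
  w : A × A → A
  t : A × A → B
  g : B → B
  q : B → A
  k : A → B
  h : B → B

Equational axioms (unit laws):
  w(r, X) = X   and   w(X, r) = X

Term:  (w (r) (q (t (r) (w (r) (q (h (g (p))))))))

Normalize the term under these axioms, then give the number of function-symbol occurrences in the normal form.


size = 7

1. (w (r) (q (t (r) (w (r) (q (h (g (p))))))))  →  (q (t (r) (w (r) (q (h (g (p)))))))
2. (q (t (r) (w (r) (q (h (g (p)))))))  →  (q (t (r) (q (h (g (p))))))
normal form: (q (t (r) (q (h (g (p))))))


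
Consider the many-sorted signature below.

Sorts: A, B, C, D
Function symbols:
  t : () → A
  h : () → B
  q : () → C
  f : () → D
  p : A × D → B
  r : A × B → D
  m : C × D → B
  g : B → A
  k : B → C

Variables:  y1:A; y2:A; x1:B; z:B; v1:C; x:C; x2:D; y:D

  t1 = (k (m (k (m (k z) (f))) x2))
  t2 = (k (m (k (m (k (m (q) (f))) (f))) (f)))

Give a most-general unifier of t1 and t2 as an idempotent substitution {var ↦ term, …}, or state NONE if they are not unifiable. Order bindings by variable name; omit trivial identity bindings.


{x2 ↦ (f), z ↦ (m (q) (f))}


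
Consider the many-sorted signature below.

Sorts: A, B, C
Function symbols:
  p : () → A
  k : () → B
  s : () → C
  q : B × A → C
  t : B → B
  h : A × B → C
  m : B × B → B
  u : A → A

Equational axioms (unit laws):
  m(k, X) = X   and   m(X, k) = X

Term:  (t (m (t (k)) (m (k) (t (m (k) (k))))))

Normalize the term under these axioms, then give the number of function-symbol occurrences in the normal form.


1. (t (m (t (k)) (m (k) (t (m (k) (k))))))  →  (t (m (t (k)) (t (m (k) (k)))))
2. (t (m (t (k)) (t (m (k) (k)))))  →  (t (m (t (k)) (t (k))))
normal form: (t (m (t (k)) (t (k))))

size = 6


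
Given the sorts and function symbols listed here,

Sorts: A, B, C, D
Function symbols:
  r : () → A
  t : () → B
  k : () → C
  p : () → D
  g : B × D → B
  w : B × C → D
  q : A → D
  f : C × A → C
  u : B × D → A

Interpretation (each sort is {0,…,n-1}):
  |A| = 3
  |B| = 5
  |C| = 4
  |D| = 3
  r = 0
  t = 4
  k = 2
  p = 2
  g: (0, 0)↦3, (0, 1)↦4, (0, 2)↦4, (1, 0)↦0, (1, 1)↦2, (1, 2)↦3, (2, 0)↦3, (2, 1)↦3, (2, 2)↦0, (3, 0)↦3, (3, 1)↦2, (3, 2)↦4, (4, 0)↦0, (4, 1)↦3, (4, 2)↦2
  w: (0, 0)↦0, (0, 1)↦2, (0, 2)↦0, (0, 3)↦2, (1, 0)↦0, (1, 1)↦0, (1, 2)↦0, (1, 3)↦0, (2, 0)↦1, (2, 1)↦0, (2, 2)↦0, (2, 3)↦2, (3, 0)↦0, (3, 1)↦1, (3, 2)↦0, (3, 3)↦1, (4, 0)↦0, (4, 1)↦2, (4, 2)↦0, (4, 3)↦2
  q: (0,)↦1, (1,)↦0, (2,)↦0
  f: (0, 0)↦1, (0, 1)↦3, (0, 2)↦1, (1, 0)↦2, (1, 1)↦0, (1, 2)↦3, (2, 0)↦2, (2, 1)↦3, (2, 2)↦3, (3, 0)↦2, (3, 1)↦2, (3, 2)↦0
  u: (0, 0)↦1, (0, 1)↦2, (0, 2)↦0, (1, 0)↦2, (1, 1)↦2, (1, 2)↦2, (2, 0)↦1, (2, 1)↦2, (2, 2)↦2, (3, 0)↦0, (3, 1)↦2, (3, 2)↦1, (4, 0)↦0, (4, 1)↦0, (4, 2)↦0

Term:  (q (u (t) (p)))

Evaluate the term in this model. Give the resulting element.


  t = 4
  p = 2
  (u (t) (p)) = u(4, 2) = 0
  (q (u (t) (p))) = q(0,) = 1

value = 1


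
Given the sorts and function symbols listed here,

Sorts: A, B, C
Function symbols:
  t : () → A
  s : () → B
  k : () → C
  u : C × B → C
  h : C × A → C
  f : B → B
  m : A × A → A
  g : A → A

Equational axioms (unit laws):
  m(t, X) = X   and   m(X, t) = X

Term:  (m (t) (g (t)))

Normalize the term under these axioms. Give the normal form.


1. (m (t) (g (t)))  →  (g (t))

normal form = (g (t))


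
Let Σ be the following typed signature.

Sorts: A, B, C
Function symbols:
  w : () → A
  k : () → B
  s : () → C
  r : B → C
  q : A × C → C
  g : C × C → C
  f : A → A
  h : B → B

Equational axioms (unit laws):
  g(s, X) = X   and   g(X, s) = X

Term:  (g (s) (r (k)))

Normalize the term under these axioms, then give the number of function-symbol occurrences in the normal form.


size = 2

1. (g (s) (r (k)))  →  (r (k))
normal form: (r (k))


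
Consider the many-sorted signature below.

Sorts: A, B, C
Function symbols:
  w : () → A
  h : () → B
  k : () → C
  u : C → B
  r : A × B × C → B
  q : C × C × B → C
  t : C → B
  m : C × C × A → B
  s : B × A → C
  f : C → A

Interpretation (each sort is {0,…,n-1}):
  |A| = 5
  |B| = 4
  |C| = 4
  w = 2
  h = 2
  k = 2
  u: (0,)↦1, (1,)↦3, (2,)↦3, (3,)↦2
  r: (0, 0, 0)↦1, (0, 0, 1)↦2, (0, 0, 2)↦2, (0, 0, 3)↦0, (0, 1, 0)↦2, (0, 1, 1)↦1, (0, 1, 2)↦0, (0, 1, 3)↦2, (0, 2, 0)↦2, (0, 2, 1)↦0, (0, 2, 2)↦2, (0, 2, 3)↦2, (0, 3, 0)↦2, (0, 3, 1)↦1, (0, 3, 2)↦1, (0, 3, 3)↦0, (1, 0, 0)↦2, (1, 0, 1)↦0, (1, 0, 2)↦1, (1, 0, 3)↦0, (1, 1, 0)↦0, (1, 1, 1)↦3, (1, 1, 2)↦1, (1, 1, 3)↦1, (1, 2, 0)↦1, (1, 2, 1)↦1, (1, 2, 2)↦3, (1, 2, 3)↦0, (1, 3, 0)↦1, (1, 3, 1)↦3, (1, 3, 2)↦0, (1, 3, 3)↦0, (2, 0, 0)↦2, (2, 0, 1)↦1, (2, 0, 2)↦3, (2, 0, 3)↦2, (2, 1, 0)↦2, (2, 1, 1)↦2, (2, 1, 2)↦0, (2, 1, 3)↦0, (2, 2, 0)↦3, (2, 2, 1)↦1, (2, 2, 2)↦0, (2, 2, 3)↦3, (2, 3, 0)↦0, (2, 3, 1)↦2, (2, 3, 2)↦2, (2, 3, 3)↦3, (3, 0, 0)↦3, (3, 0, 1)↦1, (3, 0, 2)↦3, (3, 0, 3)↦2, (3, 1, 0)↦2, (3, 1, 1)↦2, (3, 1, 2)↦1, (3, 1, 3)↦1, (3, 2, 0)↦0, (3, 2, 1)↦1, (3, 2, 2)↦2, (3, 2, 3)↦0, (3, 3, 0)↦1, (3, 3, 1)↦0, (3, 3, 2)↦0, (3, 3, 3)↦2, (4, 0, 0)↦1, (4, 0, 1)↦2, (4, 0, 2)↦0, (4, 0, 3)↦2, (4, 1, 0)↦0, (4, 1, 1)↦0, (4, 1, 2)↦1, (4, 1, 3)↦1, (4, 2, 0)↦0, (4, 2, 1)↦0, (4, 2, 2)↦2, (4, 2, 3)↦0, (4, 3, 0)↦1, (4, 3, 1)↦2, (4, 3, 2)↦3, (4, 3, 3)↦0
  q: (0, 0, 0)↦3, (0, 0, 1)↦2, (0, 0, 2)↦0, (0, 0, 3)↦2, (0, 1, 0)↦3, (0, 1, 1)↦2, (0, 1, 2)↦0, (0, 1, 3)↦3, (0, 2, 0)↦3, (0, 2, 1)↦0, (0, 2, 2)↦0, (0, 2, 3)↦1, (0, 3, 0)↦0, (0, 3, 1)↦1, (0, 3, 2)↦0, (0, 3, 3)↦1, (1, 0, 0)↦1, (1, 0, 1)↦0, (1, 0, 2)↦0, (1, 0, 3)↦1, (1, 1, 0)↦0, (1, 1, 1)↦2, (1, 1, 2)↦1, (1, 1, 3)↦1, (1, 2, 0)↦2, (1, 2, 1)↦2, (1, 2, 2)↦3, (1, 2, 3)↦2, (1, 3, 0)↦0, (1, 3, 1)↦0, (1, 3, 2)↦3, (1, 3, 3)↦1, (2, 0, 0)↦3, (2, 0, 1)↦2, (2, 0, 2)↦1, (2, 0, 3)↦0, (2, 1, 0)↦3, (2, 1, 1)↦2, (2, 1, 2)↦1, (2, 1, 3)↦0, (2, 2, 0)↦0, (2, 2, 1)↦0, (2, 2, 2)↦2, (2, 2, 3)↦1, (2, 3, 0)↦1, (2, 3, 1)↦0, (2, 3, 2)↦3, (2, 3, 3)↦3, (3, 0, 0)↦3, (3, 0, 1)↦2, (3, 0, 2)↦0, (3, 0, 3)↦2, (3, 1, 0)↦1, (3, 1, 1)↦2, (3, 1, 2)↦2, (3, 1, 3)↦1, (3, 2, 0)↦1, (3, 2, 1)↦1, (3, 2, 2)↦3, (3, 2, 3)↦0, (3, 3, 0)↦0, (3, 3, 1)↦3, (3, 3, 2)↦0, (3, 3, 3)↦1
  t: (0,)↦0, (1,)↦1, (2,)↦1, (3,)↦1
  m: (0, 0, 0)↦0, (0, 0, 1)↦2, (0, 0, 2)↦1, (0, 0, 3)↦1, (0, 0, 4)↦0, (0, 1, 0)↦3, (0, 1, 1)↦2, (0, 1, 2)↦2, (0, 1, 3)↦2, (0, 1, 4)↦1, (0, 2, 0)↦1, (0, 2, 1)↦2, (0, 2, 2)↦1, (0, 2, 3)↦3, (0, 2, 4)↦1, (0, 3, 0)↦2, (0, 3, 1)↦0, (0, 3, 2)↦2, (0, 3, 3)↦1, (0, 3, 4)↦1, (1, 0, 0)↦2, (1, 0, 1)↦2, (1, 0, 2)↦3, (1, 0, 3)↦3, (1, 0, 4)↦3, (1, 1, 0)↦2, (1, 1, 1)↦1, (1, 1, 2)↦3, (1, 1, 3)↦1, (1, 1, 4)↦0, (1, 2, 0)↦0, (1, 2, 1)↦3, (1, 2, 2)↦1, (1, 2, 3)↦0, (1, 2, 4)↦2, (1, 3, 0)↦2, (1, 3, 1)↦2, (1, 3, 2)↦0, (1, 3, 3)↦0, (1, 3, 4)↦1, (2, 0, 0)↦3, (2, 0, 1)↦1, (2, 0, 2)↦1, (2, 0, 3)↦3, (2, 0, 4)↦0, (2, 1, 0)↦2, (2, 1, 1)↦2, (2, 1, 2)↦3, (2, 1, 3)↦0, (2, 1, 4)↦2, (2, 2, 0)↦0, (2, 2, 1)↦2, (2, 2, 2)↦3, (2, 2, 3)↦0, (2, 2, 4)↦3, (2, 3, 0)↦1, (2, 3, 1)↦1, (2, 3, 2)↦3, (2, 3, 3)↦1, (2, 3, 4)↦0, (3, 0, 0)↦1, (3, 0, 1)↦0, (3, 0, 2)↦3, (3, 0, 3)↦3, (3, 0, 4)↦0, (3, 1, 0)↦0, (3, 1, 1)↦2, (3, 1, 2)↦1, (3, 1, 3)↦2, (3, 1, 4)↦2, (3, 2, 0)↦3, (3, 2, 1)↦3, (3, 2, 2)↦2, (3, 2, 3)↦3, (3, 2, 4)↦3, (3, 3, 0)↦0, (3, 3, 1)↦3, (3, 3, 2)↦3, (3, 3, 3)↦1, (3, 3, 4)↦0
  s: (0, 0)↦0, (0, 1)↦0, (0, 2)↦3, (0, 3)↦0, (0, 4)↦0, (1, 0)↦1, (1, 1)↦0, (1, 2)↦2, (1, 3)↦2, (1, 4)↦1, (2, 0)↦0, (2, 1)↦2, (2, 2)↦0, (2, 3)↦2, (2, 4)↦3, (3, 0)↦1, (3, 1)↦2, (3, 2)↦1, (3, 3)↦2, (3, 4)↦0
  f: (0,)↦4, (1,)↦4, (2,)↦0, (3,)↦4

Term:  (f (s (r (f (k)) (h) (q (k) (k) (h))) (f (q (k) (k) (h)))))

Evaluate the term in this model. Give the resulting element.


value = 4

  k = 2
  (f (k)) = f(2,) = 0
  h = 2
  k = 2
  k = 2
  h = 2
  (q (k) (k) (h)) = q(2, 2, 2) = 2
  (r (f (k)) (h) (q (k) (k) (h))) = r(0, 2, 2) = 2
  k = 2
  k = 2
  h = 2
  (q (k) (k) (h)) = q(2, 2, 2) = 2
  (f (q (k) (k) (h))) = f(2,) = 0
  (s (r (f (k)) (h) (q (k) (k) (h))) (f (q (k) (k) (h)))) = s(2, 0) = 0
  (f (s (r (f (k)) (h) (q (k) (k) (h))) (f (q (k) (k) (h))))) = f(0,) = 4


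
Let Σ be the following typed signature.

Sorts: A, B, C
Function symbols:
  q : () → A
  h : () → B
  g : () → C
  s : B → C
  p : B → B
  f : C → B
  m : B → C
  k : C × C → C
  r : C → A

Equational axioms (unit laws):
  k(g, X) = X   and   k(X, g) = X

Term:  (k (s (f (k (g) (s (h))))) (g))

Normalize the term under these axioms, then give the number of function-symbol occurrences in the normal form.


size = 4

1. (k (s (f (k (g) (s (h))))) (g))  →  (s (f (k (g) (s (h)))))
2. (s (f (k (g) (s (h)))))  →  (s (f (s (h))))
normal form: (s (f (s (h))))


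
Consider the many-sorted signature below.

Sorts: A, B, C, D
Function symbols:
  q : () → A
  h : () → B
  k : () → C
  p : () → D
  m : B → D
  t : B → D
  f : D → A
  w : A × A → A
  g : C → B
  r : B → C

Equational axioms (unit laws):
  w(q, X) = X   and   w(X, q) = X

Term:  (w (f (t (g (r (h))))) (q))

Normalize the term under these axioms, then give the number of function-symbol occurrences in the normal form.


1. (w (f (t (g (r (h))))) (q))  →  (f (t (g (r (h)))))
normal form: (f (t (g (r (h)))))

size = 5


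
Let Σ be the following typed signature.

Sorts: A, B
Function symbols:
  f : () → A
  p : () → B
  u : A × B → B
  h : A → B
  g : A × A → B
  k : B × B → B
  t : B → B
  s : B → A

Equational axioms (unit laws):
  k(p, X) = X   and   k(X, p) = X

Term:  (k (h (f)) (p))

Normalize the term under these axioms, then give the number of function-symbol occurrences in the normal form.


size = 2

1. (k (h (f)) (p))  →  (h (f))
normal form: (h (f))


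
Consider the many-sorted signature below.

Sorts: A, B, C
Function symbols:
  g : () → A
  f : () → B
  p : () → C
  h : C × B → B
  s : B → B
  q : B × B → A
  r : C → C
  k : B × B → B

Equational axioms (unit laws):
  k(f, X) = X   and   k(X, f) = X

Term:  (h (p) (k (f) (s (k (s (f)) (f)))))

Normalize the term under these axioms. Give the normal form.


normal form = (h (p) (s (s (f))))

1. (h (p) (k (f) (s (k (s (f)) (f)))))  →  (h (p) (s (k (s (f)) (f))))
2. (h (p) (s (k (s (f)) (f))))  →  (h (p) (s (s (f))))


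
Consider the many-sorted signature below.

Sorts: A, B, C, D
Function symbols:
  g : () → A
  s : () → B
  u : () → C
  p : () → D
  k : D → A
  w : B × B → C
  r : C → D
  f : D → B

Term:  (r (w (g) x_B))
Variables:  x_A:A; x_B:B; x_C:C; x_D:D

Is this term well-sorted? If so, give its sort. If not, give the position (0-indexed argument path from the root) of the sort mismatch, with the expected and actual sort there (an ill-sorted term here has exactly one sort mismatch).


ill-sorted at position [0, 0]: expected B, got A

    (g) : A
    x_B : B
  (w (g) x_B) : ✗ arg 0 at [0, 0] has sort A, expected B


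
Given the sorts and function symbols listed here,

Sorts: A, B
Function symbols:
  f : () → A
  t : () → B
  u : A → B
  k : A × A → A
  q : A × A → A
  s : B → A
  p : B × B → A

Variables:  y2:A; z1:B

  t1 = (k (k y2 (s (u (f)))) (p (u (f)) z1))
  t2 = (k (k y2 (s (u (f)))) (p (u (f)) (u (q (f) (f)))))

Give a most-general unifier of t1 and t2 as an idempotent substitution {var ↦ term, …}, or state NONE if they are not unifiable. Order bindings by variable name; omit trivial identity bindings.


{z1 ↦ (u (q (f) (f)))}


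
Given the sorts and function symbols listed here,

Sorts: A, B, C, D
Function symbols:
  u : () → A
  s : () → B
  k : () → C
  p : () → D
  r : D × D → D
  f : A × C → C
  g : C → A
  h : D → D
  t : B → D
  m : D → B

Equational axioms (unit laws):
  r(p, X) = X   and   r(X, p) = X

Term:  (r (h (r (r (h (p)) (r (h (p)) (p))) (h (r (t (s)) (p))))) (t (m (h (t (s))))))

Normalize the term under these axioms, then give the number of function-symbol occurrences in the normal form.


size = 16

1. (r (h (r (r (h (p)) (r (h (p)) (p))) (h (r (t (s)) (p))))) (t (m (h (t (s))))))  →  (r (h (r (r (h (p)) (h (p))) (h (r (t (s)) (p))))) (t (m (h (t (s))))))
2. (r (h (r (r (h (p)) (h (p))) (h (r (t (s)) (p))))) (t (m (h (t (s))))))  →  (r (h (r (r (h (p)) (h (p))) (h (t (s))))) (t (m (h (t (s))))))
normal form: (r (h (r (r (h (p)) (h (p))) (h (t (s))))) (t (m (h (t (s))))))


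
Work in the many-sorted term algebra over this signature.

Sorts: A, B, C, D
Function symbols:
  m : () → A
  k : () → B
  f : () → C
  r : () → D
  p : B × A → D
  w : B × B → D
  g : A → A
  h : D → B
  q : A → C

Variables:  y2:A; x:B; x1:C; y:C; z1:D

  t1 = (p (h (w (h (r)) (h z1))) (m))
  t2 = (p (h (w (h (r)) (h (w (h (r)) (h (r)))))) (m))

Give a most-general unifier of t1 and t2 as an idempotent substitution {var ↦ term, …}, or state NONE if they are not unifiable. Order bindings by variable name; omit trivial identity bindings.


{z1 ↦ (w (h (r)) (h (r)))}


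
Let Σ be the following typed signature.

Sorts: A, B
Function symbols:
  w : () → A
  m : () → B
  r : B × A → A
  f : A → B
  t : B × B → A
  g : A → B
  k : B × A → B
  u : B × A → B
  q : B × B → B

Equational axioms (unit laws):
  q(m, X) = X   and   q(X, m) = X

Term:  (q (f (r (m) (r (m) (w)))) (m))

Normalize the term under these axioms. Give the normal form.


normal form = (f (r (m) (r (m) (w))))

1. (q (f (r (m) (r (m) (w)))) (m))  →  (f (r (m) (r (m) (w))))


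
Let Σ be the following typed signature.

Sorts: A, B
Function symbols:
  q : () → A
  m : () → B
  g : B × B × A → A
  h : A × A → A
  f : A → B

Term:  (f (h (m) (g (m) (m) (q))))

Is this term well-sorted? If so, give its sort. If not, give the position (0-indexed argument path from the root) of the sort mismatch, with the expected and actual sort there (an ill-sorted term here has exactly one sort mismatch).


    (m) : B
      (m) : B
      (m) : B
      (q) : A
    (g (m) (m) (q)) : A
  (h (m) (g (m) (m) (q))) : ✗ arg 0 at [0, 0] has sort B, expected A

ill-sorted at position [0, 0]: expected A, got B


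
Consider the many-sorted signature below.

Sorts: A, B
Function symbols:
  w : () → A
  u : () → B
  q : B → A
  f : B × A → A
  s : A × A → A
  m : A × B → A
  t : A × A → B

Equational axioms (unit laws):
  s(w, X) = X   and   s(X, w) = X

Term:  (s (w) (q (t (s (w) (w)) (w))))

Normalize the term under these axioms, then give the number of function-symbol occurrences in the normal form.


size = 4

1. (s (w) (q (t (s (w) (w)) (w))))  →  (q (t (s (w) (w)) (w)))
2. (q (t (s (w) (w)) (w)))  →  (q (t (w) (w)))
normal form: (q (t (w) (w)))


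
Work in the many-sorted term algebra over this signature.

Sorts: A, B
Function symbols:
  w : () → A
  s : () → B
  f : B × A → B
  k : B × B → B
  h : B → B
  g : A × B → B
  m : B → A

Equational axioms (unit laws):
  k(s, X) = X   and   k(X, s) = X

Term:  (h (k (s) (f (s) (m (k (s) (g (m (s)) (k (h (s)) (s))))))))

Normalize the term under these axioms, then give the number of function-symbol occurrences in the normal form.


size = 9

1. (h (k (s) (f (s) (m (k (s) (g (m (s)) (k (h (s)) (s))))))))  →  (h (f (s) (m (k (s) (g (m (s)) (k (h (s)) (s)))))))
2. (h (f (s) (m (k (s) (g (m (s)) (k (h (s)) (s)))))))  →  (h (f (s) (m (g (m (s)) (k (h (s)) (s))))))
3. (h (f (s) (m (g (m (s)) (k (h (s)) (s))))))  →  (h (f (s) (m (g (m (s)) (h (s))))))
normal form: (h (f (s) (m (g (m (s)) (h (s))))))


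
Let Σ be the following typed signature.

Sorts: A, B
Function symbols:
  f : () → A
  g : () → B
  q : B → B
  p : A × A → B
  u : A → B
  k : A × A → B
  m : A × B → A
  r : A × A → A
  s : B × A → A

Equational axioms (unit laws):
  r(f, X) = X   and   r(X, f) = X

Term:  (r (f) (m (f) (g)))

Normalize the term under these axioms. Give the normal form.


1. (r (f) (m (f) (g)))  →  (m (f) (g))

normal form = (m (f) (g))


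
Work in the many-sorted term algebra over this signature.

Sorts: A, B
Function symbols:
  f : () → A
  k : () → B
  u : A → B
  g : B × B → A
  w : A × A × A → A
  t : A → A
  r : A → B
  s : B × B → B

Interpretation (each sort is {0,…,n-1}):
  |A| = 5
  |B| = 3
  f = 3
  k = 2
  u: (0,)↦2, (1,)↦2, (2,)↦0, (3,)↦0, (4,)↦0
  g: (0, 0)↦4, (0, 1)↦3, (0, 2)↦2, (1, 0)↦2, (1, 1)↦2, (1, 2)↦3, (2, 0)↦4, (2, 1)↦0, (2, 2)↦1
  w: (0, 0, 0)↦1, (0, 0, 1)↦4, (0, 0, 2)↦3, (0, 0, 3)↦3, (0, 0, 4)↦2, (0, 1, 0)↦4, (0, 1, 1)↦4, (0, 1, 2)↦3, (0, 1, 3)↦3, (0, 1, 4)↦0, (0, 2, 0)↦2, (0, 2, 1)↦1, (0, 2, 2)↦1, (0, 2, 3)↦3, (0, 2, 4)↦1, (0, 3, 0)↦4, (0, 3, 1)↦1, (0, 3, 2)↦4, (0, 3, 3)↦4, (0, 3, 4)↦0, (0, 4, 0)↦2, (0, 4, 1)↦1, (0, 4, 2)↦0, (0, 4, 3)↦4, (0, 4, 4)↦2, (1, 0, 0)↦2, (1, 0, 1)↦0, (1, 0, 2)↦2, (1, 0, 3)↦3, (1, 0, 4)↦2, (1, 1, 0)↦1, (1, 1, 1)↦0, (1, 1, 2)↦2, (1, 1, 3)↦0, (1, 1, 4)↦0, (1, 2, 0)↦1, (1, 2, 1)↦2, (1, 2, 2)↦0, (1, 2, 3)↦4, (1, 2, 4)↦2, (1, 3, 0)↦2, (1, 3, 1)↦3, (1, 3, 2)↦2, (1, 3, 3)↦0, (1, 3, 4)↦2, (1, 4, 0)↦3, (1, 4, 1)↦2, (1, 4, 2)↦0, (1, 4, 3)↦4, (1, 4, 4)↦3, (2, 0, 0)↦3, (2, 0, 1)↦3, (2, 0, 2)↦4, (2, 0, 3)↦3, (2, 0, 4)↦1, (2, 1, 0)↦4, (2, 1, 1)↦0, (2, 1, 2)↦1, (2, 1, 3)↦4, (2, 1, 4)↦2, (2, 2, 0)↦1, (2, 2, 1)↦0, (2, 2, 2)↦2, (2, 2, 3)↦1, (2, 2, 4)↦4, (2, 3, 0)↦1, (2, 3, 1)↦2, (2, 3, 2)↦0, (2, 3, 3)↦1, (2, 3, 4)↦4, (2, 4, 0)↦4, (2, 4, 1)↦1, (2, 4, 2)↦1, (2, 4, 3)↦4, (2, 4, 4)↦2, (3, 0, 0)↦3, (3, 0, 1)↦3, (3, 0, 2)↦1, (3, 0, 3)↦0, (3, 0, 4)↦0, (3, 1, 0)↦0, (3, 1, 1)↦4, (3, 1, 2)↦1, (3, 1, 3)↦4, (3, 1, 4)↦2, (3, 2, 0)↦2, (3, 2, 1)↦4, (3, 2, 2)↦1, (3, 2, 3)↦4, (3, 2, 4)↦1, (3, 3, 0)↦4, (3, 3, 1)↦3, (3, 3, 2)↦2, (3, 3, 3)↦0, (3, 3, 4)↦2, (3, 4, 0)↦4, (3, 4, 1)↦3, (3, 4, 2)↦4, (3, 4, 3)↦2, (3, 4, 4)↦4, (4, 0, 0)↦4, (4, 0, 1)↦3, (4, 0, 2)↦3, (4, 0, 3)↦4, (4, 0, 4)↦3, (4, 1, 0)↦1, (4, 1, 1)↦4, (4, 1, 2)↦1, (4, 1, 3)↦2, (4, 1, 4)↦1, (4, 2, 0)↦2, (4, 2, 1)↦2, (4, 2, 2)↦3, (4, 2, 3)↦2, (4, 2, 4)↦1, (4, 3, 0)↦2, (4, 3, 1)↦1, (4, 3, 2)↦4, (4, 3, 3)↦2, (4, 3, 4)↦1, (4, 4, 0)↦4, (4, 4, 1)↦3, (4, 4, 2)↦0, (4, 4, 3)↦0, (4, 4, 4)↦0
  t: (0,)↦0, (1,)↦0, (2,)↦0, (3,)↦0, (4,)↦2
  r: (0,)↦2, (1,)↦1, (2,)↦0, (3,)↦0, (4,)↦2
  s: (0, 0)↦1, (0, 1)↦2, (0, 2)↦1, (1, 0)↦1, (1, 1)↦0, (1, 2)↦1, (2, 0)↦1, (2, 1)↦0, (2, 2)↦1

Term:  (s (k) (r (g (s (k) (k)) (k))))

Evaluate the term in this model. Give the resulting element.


  k = 2
  k = 2
  k = 2
  (s (k) (k)) = s(2, 2) = 1
  k = 2
  (g (s (k) (k)) (k)) = g(1, 2) = 3
  (r (g (s (k) (k)) (k))) = r(3,) = 0
  (s (k) (r (g (s (k) (k)) (k)))) = s(2, 0) = 1

value = 1


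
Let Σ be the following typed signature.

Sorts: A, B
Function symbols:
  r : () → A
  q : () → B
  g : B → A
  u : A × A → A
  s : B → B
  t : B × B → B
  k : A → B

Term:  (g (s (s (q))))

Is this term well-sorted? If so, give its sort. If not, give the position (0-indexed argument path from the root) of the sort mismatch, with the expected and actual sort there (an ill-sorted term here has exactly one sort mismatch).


      (q) : B
    (s (q)) : B
  (s (s (q))) : B
(g (s (s (q)))) : A

well-sorted; sort = A


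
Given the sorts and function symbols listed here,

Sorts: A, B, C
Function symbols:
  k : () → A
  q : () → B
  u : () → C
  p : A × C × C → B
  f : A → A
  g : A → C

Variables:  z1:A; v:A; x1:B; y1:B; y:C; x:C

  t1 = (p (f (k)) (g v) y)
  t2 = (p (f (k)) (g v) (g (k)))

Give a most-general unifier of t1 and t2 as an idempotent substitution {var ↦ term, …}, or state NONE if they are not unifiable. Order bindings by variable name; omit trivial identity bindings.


{y ↦ (g (k))}


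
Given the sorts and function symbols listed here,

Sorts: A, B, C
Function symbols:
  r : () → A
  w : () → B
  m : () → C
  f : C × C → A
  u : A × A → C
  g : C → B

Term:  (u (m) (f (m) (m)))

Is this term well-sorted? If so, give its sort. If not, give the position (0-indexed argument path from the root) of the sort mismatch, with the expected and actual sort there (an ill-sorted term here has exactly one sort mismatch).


  (m) : C
    (m) : C
    (m) : C
  (f (m) (m)) : A
(u (m) (f (m) (m))) : ✗ arg 0 at [0] has sort C, expected A

ill-sorted at position [0]: expected A, got C


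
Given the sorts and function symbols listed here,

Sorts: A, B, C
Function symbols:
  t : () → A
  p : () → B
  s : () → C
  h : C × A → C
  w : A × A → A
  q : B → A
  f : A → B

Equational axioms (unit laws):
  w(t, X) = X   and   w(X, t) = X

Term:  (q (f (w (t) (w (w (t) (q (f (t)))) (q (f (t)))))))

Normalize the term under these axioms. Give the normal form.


normal form = (q (f (w (q (f (t))) (q (f (t))))))

1. (q (f (w (t) (w (w (t) (q (f (t)))) (q (f (t)))))))  →  (q (f (w (w (t) (q (f (t)))) (q (f (t))))))
2. (q (f (w (w (t) (q (f (t)))) (q (f (t))))))  →  (q (f (w (q (f (t))) (q (f (t))))))


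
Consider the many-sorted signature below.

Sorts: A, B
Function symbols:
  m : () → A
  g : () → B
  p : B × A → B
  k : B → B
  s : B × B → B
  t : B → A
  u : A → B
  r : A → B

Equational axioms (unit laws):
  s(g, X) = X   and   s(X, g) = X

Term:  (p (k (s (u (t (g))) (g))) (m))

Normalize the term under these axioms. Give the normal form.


normal form = (p (k (u (t (g)))) (m))

1. (p (k (s (u (t (g))) (g))) (m))  →  (p (k (u (t (g)))) (m))


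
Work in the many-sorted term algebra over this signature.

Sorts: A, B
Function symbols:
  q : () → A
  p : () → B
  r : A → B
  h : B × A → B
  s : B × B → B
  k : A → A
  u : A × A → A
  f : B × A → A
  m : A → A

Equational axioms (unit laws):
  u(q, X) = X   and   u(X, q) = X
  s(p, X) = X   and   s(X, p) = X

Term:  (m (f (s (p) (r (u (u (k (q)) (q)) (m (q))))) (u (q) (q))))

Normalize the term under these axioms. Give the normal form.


normal form = (m (f (r (u (k (q)) (m (q)))) (q)))

1. (m (f (s (p) (r (u (u (k (q)) (q)) (m (q))))) (u (q) (q))))  →  (m (f (r (u (u (k (q)) (q)) (m (q)))) (u (q) (q))))
2. (m (f (r (u (u (k (q)) (q)) (m (q)))) (u (q) (q))))  →  (m (f (r (u (k (q)) (m (q)))) (u (q) (q))))
3. (m (f (r (u (k (q)) (m (q)))) (u (q) (q))))  →  (m (f (r (u (k (q)) (m (q)))) (q)))


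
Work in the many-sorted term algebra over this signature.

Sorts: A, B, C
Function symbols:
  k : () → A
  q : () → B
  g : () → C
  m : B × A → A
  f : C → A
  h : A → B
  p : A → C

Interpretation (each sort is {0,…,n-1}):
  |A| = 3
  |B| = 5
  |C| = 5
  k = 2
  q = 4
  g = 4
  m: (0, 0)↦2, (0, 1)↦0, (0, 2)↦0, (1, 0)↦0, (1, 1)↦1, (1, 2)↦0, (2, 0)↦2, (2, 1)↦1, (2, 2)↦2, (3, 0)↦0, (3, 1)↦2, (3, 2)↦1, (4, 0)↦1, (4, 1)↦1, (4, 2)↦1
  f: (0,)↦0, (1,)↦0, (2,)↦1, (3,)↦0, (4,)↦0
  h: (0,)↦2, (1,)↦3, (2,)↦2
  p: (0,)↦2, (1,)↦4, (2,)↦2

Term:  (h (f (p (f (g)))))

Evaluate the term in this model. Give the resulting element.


  g = 4
  (f (g)) = f(4,) = 0
  (p (f (g))) = p(0,) = 2
  (f (p (f (g)))) = f(2,) = 1
  (h (f (p (f (g))))) = h(1,) = 3

value = 3


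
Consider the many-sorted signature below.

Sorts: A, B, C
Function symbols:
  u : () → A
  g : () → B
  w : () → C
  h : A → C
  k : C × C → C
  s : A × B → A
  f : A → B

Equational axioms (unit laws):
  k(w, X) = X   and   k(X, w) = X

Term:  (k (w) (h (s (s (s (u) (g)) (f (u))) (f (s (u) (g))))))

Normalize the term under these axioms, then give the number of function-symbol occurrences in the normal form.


1. (k (w) (h (s (s (s (u) (g)) (f (u))) (f (s (u) (g))))))  →  (h (s (s (s (u) (g)) (f (u))) (f (s (u) (g)))))
normal form: (h (s (s (s (u) (g)) (f (u))) (f (s (u) (g)))))

size = 12


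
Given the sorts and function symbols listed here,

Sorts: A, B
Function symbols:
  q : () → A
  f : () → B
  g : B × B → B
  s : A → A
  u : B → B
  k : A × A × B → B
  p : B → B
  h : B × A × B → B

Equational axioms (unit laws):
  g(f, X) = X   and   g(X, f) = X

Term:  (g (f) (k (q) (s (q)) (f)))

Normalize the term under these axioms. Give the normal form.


1. (g (f) (k (q) (s (q)) (f)))  →  (k (q) (s (q)) (f))

normal form = (k (q) (s (q)) (f))


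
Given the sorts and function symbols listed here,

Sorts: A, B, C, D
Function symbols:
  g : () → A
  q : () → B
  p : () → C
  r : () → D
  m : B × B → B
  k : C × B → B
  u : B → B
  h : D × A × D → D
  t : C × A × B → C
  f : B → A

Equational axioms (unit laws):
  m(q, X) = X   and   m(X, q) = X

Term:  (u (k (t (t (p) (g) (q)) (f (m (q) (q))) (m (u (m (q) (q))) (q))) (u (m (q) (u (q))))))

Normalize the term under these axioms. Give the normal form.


normal form = (u (k (t (t (p) (g) (q)) (f (q)) (u (q))) (u (u (q)))))

1. (u (k (t (t (p) (g) (q)) (f (m (q) (q))) (m (u (m (q) (q))) (q))) (u (m (q) (u (q))))))  →  (u (k (t (t (p) (g) (q)) (f (q)) (m (u (m (q) (q))) (q))) (u (m (q) (u (q))))))
2. (u (k (t (t (p) (g) (q)) (f (q)) (m (u (m (q) (q))) (q))) (u (m (q) (u (q))))))  →  (u (k (t (t (p) (g) (q)) (f (q)) (u (m (q) (q)))) (u (m (q) (u (q))))))
3. (u (k (t (t (p) (g) (q)) (f (q)) (u (m (q) (q)))) (u (m (q) (u (q))))))  →  (u (k (t (t (p) (g) (q)) (f (q)) (u (q))) (u (m (q) (u (q))))))
4. (u (k (t (t (p) (g) (q)) (f (q)) (u (q))) (u (m (q) (u (q))))))  →  (u (k (t (t (p) (g) (q)) (f (q)) (u (q))) (u (u (q)))))


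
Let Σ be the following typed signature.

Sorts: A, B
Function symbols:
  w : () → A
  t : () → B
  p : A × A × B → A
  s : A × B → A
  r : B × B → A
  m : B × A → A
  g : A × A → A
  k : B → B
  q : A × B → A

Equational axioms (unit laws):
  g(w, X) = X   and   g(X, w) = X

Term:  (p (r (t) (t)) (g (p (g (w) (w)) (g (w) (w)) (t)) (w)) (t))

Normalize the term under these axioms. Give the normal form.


normal form = (p (r (t) (t)) (p (w) (w) (t)) (t))

1. (p (r (t) (t)) (g (p (g (w) (w)) (g (w) (w)) (t)) (w)) (t))  →  (p (r (t) (t)) (p (g (w) (w)) (g (w) (w)) (t)) (t))
2. (p (r (t) (t)) (p (g (w) (w)) (g (w) (w)) (t)) (t))  →  (p (r (t) (t)) (p (w) (g (w) (w)) (t)) (t))
3. (p (r (t) (t)) (p (w) (g (w) (w)) (t)) (t))  →  (p (r (t) (t)) (p (w) (w) (t)) (t))


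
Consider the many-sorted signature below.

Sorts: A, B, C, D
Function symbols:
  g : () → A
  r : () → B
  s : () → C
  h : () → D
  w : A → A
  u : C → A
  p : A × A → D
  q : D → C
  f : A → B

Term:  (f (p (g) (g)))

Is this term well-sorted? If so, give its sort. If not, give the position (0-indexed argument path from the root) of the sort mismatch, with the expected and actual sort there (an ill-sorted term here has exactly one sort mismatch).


ill-sorted at position [0]: expected A, got D

    (g) : A
    (g) : A
  (p (g) (g)) : D
(f (p (g) (g))) : ✗ arg 0 at [0] has sort D, expected A


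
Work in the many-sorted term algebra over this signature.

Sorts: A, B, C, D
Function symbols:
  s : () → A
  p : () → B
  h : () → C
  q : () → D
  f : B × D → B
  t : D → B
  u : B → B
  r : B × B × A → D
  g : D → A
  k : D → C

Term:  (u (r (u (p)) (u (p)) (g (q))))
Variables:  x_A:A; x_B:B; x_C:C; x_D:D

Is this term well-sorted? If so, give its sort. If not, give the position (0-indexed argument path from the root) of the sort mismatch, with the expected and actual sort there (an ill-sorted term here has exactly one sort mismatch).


ill-sorted at position [0]: expected B, got D

      (p) : B
    (u (p)) : B
      (p) : B
    (u (p)) : B
      (q) : D
    (g (q)) : A
  (r (u (p)) (u (p)) (g (q))) : D
(u (r (u (p)) (u (p)) (g (q)))) : ✗ arg 0 at [0] has sort D, expected B


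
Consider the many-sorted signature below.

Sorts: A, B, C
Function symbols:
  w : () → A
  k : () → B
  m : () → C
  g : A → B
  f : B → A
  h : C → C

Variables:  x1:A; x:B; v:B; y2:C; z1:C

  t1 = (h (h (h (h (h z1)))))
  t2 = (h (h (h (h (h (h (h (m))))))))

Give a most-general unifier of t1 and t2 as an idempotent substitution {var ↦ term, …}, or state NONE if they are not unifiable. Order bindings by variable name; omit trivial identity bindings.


{z1 ↦ (h (h (m)))}


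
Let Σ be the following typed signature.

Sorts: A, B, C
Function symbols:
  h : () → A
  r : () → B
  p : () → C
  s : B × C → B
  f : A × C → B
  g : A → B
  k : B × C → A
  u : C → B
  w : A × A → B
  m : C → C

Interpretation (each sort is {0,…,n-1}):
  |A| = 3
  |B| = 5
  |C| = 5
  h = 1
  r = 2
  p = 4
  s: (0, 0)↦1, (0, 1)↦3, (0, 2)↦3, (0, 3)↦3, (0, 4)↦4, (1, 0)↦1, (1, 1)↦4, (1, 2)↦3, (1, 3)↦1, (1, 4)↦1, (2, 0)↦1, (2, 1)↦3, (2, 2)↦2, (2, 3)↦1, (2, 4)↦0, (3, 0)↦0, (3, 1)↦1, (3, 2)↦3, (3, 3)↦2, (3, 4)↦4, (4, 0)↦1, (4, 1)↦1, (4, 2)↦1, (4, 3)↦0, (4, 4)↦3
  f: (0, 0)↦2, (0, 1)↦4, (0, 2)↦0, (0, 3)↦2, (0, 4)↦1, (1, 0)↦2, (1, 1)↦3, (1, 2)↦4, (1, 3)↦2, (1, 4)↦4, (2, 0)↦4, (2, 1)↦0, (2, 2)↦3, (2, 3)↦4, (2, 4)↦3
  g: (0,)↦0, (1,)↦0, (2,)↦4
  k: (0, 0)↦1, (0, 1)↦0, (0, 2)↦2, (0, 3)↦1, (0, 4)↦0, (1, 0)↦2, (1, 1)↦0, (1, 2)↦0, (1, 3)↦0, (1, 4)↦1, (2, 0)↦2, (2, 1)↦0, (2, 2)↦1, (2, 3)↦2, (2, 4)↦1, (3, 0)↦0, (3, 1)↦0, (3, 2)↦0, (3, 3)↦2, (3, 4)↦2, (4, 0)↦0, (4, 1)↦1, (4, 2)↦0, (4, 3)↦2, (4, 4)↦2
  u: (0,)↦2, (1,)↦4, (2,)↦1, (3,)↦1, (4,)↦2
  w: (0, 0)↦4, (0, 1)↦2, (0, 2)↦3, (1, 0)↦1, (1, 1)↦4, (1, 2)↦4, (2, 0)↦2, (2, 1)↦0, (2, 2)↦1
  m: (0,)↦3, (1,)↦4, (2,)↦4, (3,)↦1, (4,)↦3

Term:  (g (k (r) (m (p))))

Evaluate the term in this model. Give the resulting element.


value = 4

  r = 2
  p = 4
  (m (p)) = m(4,) = 3
  (k (r) (m (p))) = k(2, 3) = 2
  (g (k (r) (m (p)))) = g(2,) = 4


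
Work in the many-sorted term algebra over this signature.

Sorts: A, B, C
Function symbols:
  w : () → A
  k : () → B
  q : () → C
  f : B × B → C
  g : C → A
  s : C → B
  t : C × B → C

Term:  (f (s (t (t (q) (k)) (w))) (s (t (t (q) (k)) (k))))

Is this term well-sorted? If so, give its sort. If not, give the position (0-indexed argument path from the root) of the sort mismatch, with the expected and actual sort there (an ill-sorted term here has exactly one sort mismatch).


ill-sorted at position [0, 0, 1]: expected B, got A

        (q) : C
        (k) : B
      (t (q) (k)) : C
      (w) : A
    (t (t (q) (k)) (w)) : ✗ arg 1 at [0, 0, 1] has sort A, expected B
        (q) : C
        (k) : B
      (t (q) (k)) : C
      (k) : B
    (t (t (q) (k)) (k)) : C
  (s (t (t (q) (k)) (k))) : B


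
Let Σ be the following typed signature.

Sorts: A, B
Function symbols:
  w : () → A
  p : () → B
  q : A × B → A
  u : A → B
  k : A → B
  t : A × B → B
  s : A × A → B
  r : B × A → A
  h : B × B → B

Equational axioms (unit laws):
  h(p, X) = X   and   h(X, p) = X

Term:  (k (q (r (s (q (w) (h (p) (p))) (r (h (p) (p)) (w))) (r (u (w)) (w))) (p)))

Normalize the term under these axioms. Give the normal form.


1. (k (q (r (s (q (w) (h (p) (p))) (r (h (p) (p)) (w))) (r (u (w)) (w))) (p)))  →  (k (q (r (s (q (w) (p)) (r (h (p) (p)) (w))) (r (u (w)) (w))) (p)))
2. (k (q (r (s (q (w) (p)) (r (h (p) (p)) (w))) (r (u (w)) (w))) (p)))  →  (k (q (r (s (q (w) (p)) (r (p) (w))) (r (u (w)) (w))) (p)))

normal form = (k (q (r (s (q (w) (p)) (r (p) (w))) (r (u (w)) (w))) (p)))


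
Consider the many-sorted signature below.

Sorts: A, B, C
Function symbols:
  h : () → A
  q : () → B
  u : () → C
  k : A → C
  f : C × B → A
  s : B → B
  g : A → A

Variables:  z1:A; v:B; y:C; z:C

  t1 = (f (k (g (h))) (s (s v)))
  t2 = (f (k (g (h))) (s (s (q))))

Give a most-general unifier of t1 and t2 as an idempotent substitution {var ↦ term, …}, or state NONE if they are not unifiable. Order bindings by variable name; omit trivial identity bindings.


{v ↦ (q)}


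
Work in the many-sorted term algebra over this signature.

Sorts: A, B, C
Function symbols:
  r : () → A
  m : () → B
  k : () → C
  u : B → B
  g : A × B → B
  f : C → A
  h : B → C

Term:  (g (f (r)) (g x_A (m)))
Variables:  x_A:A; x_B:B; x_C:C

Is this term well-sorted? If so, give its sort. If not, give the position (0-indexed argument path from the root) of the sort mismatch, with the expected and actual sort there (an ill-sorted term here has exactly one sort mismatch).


ill-sorted at position [0, 0]: expected C, got A

    (r) : A
  (f (r)) : ✗ arg 0 at [0, 0] has sort A, expected C
    x_A : A
    (m) : B
  (g x_A (m)) : B


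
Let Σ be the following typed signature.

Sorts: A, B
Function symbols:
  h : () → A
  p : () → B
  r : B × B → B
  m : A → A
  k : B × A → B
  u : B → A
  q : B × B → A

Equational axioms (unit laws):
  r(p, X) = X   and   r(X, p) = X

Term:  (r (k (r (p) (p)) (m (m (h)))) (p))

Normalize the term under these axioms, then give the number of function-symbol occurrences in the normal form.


size = 5

1. (r (k (r (p) (p)) (m (m (h)))) (p))  →  (k (r (p) (p)) (m (m (h))))
2. (k (r (p) (p)) (m (m (h))))  →  (k (p) (m (m (h))))
normal form: (k (p) (m (m (h))))


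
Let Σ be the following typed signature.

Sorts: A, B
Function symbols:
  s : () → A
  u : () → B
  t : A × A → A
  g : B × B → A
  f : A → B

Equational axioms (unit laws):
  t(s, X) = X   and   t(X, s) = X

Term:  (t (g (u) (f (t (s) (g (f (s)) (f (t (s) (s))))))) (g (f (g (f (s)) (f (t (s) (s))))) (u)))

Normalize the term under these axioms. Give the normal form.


1. (t (g (u) (f (t (s) (g (f (s)) (f (t (s) (s))))))) (g (f (g (f (s)) (f (t (s) (s))))) (u)))  →  (t (g (u) (f (g (f (s)) (f (t (s) (s)))))) (g (f (g (f (s)) (f (t (s) (s))))) (u)))
2. (t (g (u) (f (g (f (s)) (f (t (s) (s)))))) (g (f (g (f (s)) (f (t (s) (s))))) (u)))  →  (t (g (u) (f (g (f (s)) (f (s))))) (g (f (g (f (s)) (f (t (s) (s))))) (u)))
3. (t (g (u) (f (g (f (s)) (f (s))))) (g (f (g (f (s)) (f (t (s) (s))))) (u)))  →  (t (g (u) (f (g (f (s)) (f (s))))) (g (f (g (f (s)) (f (s)))) (u)))

normal form = (t (g (u) (f (g (f (s)) (f (s))))) (g (f (g (f (s)) (f (s)))) (u)))


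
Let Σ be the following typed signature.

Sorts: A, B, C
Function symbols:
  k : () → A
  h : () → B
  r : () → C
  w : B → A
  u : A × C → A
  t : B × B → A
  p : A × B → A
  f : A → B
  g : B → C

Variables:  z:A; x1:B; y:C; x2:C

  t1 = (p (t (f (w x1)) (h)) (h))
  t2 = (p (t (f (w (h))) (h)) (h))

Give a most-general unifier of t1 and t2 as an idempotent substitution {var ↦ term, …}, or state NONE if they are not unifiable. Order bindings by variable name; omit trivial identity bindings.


{x1 ↦ (h)}


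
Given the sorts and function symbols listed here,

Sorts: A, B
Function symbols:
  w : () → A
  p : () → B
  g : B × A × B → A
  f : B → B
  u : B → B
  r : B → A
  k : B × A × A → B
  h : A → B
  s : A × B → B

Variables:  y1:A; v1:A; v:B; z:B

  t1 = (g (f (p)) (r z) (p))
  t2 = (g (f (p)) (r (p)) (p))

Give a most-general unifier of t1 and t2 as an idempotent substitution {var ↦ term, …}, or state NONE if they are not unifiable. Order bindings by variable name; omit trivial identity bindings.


{z ↦ (p)}


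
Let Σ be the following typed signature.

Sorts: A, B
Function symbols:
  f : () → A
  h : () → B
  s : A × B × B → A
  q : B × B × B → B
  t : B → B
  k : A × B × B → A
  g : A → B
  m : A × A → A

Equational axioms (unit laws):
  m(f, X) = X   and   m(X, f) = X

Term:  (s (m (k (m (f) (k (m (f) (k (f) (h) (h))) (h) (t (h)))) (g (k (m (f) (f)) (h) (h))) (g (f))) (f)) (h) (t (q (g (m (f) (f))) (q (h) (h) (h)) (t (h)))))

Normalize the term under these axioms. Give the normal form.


normal form = (s (k (k (k (f) (h) (h)) (h) (t (h))) (g (k (f) (h) (h))) (g (f))) (h) (t (q (g (f)) (q (h) (h) (h)) (t (h)))))

1. (s (m (k (m (f) (k (m (f) (k (f) (h) (h))) (h) (t (h)))) (g (k (m (f) (f)) (h) (h))) (g (f))) (f)) (h) (t (q (g (m (f) (f))) (q (h) (h) (h)) (t (h)))))  →  (s (k (m (f) (k (m (f) (k (f) (h) (h))) (h) (t (h)))) (g (k (m (f) (f)) (h) (h))) (g (f))) (h) (t (q (g (m (f) (f))) (q (h) (h) (h)) (t (h)))))
2. (s (k (m (f) (k (m (f) (k (f) (h) (h))) (h) (t (h)))) (g (k (m (f) (f)) (h) (h))) (g (f))) (h) (t (q (g (m (f) (f))) (q (h) (h) (h)) (t (h)))))  →  (s (k (k (m (f) (k (f) (h) (h))) (h) (t (h))) (g (k (m (f) (f)) (h) (h))) (g (f))) (h) (t (q (g (m (f) (f))) (q (h) (h) (h)) (t (h)))))
3. (s (k (k (m (f) (k (f) (h) (h))) (h) (t (h))) (g (k (m (f) (f)) (h) (h))) (g (f))) (h) (t (q (g (m (f) (f))) (q (h) (h) (h)) (t (h)))))  →  (s (k (k (k (f) (h) (h)) (h) (t (h))) (g (k (m (f) (f)) (h) (h))) (g (f))) (h) (t (q (g (m (f) (f))) (q (h) (h) (h)) (t (h)))))
4. (s (k (k (k (f) (h) (h)) (h) (t (h))) (g (k (m (f) (f)) (h) (h))) (g (f))) (h) (t (q (g (m (f) (f))) (q (h) (h) (h)) (t (h)))))  →  (s (k (k (k (f) (h) (h)) (h) (t (h))) (g (k (f) (h) (h))) (g (f))) (h) (t (q (g (m (f) (f))) (q (h) (h) (h)) (t (h)))))
5. (s (k (k (k (f) (h) (h)) (h) (t (h))) (g (k (f) (h) (h))) (g (f))) (h) (t (q (g (m (f) (f))) (q (h) (h) (h)) (t (h)))))  →  (s (k (k (k (f) (h) (h)) (h) (t (h))) (g (k (f) (h) (h))) (g (f))) (h) (t (q (g (f)) (q (h) (h) (h)) (t (h)))))


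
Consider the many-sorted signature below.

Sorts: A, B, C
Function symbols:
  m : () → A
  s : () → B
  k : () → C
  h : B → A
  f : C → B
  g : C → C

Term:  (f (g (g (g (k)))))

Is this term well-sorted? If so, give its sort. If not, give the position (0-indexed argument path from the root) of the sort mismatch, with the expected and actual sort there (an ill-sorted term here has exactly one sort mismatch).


        (k) : C
      (g (k)) : C
    (g (g (k))) : C
  (g (g (g (k)))) : C
(f (g (g (g (k))))) : B

well-sorted; sort = B


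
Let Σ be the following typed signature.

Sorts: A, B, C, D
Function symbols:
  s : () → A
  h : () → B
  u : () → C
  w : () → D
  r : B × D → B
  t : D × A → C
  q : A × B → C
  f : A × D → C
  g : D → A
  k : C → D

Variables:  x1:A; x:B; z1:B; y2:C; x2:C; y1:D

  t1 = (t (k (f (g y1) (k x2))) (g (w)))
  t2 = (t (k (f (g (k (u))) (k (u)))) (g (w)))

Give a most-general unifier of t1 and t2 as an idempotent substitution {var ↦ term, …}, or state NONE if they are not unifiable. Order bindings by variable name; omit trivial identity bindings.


{x2 ↦ (u), y1 ↦ (k (u))}


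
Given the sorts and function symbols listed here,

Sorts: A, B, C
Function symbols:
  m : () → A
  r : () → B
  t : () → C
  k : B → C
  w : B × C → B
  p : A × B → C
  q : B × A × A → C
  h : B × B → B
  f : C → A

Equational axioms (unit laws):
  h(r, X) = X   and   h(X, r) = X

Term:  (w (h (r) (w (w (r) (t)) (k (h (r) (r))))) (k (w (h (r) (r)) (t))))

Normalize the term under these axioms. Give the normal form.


normal form = (w (w (w (r) (t)) (k (r))) (k (w (r) (t))))

1. (w (h (r) (w (w (r) (t)) (k (h (r) (r))))) (k (w (h (r) (r)) (t))))  →  (w (w (w (r) (t)) (k (h (r) (r)))) (k (w (h (r) (r)) (t))))
2. (w (w (w (r) (t)) (k (h (r) (r)))) (k (w (h (r) (r)) (t))))  →  (w (w (w (r) (t)) (k (r))) (k (w (h (r) (r)) (t))))
3. (w (w (w (r) (t)) (k (r))) (k (w (h (r) (r)) (t))))  →  (w (w (w (r) (t)) (k (r))) (k (w (r) (t))))


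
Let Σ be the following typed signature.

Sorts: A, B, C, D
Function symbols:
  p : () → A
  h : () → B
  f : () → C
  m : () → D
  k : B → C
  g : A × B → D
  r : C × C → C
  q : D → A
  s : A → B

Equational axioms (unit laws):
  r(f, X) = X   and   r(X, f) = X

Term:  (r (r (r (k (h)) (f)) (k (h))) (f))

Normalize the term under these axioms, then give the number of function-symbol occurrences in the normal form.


1. (r (r (r (k (h)) (f)) (k (h))) (f))  →  (r (r (k (h)) (f)) (k (h)))
2. (r (r (k (h)) (f)) (k (h)))  →  (r (k (h)) (k (h)))
normal form: (r (k (h)) (k (h)))

size = 5
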